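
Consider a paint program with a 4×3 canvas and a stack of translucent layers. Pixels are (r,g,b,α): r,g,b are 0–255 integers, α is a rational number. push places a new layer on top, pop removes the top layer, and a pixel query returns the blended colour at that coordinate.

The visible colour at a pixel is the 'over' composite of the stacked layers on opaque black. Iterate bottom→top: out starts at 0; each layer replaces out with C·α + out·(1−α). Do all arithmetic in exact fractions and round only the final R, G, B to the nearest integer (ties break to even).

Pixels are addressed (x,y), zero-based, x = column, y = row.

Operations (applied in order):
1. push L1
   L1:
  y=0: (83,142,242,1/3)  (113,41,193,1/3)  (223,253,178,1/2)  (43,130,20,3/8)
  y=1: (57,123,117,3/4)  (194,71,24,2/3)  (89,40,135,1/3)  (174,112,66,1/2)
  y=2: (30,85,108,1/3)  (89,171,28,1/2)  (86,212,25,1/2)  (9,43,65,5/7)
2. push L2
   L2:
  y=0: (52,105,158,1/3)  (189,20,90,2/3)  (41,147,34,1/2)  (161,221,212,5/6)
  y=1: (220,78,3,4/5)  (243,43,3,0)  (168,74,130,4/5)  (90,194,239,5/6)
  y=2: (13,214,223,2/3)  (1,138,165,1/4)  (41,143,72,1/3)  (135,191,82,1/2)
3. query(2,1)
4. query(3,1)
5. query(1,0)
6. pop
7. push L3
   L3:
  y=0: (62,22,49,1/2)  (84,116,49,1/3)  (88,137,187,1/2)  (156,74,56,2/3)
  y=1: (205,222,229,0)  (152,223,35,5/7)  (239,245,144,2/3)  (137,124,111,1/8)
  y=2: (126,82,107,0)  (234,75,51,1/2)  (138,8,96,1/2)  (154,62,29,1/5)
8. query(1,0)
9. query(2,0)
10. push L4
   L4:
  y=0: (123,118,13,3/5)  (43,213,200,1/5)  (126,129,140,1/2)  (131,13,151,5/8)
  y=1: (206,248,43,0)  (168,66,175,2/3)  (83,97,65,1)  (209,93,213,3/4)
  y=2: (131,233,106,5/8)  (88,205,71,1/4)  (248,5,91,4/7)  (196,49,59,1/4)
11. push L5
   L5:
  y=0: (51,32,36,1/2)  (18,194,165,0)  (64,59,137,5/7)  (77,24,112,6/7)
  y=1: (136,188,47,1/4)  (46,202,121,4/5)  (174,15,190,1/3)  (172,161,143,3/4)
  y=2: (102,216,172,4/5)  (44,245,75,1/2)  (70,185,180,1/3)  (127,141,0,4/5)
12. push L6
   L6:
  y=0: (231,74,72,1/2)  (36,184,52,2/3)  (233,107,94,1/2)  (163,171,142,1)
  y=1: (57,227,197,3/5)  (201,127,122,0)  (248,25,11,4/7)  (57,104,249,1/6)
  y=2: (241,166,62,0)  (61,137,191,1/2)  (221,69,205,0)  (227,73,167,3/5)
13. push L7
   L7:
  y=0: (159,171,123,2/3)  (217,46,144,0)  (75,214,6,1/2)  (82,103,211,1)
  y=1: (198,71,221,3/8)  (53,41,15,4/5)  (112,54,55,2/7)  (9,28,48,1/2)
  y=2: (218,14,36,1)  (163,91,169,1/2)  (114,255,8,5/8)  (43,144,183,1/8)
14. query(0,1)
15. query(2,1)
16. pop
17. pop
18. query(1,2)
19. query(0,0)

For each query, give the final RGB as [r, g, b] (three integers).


at x=2,y=1 over L1,L2:
L1 α=1/3: [89/3, 40/3, 45]
L2 α=4/5: [421/3, 928/15, 113]
= [140, 62, 113]

(3,1) stack=L1,L2; from [0,0,0]:
+L1 (α=1/2) → [87, 56, 33]
+L2 (α=5/6) → [179/2, 171, 614/3]
→ [90, 171, 205]

query (1,0) [L1,L2] — begin 0,0,0
after L1 α=1/3: [113/3, 41/3, 193/3]
after L2 α=2/3: [1247/9, 161/9, 733/9]
rounded: [139, 18, 81]

query (1,0) [L1,L3] — begin 0,0,0
after L1 α=1/3: [113/3, 41/3, 193/3]
after L3 α=1/3: [478/9, 430/9, 533/9]
rounded: [53, 48, 59]

query (2,0) [L1,L3] — begin 0,0,0
L1 α=1/2: [223/2, 253/2, 89]
L3 α=1/2: [399/4, 527/4, 138]
rounded: [100, 132, 138]

query (0,1) [L1,L3,L4,L5,L6,L7] — begin 0,0,0
after L1 α=3/4: [171/4, 369/4, 351/4]
after L3 α=0: [171/4, 369/4, 351/4]
after L4 α=0: [171/4, 369/4, 351/4]
after L5 α=1/4: [1057/16, 1859/16, 1241/16]
after L6 α=3/5: [485/8, 7307/40, 5969/40]
after L7 α=3/8: [7177/64, 9011/64, 11273/64]
rounded: [112, 141, 176]

at x=2,y=1 over L1,L3,L4,L5,L6,L7:
after L1 α=1/3: [89/3, 40/3, 45]
after L3 α=2/3: [1523/9, 1510/9, 111]
after L4 α=1: [83, 97, 65]
after L5 α=1/3: [340/3, 209/3, 320/3]
after L6 α=4/7: [1332/7, 309/7, 52]
after L7 α=2/7: [8228/49, 2301/49, 370/7]
rounded: [168, 47, 53]

(1,2) stack=L1,L3,L4,L5; from [0,0,0]:
+L1 (α=1/2) → [89/2, 171/2, 14]
+L3 (α=1/2) → [557/4, 321/4, 65/2]
+L4 (α=1/4) → [2023/16, 1783/16, 337/8]
+L5 (α=1/2) → [2727/32, 5703/32, 937/16]
→ [85, 178, 59]

at x=0,y=0 over L1,L3,L4,L5:
after L1 α=1/3: [83/3, 142/3, 242/3]
after L3 α=1/2: [269/6, 104/3, 389/6]
after L4 α=3/5: [1376/15, 254/3, 506/15]
after L5 α=1/2: [2141/30, 175/3, 523/15]
rounded: [71, 58, 35]


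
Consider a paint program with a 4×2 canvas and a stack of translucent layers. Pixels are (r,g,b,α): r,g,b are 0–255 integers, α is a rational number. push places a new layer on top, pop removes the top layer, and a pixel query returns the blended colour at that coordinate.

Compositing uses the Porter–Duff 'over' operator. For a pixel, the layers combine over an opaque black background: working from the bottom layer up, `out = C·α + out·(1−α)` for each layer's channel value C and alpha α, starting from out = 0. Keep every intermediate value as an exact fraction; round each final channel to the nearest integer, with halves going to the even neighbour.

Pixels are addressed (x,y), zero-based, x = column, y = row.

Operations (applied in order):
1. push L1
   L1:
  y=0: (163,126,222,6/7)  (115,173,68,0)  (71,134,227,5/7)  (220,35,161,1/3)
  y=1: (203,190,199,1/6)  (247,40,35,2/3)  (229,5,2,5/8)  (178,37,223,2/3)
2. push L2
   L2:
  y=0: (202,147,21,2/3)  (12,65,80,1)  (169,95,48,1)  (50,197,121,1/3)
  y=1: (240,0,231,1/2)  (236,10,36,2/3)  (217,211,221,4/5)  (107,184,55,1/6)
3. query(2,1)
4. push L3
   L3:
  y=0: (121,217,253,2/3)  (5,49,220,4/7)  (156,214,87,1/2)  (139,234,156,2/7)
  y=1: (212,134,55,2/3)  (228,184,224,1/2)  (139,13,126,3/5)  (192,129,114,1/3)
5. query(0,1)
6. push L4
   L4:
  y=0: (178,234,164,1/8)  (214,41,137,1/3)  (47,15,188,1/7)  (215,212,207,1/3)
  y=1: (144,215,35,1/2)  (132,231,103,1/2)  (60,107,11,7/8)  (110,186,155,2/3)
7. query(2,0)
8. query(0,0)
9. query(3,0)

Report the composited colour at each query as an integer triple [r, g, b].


at x=2,y=1 over L1,L2:
L1 α=5/8: [1145/8, 25/8, 5/4]
L2 α=4/5: [8089/40, 6777/40, 3541/20]
→ [202, 169, 177]

at x=0,y=1 over L1,L2,L3:
+L1 (α=1/6) → [203/6, 95/3, 199/6]
+L2 (α=1/2) → [1643/12, 95/6, 1585/12]
+L3 (α=2/3) → [6731/36, 1703/18, 2905/36]
→ [187, 95, 81]

(2,0) stack=L1,L2,L3,L4; from [0,0,0]:
L1 α=5/7: [355/7, 670/7, 1135/7]
L2 α=1: [169, 95, 48]
L3 α=1/2: [325/2, 309/2, 135/2]
L4 α=1/7: [146, 942/7, 593/7]
rounded: [146, 135, 85]

query (0,0) [L1,L2,L3,L4] — begin 0,0,0
after L1 α=6/7: [978/7, 108, 1332/7]
after L2 α=2/3: [3806/21, 134, 542/7]
after L3 α=2/3: [8888/63, 568/3, 4084/21]
after L4 α=1/8: [5245/36, 2339/12, 572/3]
= [146, 195, 191]

query (3,0) [L1,L2,L3,L4] — begin 0,0,0
+L1 (α=1/3) → [220/3, 35/3, 161/3]
+L2 (α=1/3) → [590/9, 661/9, 685/9]
+L3 (α=2/7) → [5452/63, 7517/63, 6233/63]
+L4 (α=1/3) → [24449/189, 28390/189, 25507/189]
= [129, 150, 135]


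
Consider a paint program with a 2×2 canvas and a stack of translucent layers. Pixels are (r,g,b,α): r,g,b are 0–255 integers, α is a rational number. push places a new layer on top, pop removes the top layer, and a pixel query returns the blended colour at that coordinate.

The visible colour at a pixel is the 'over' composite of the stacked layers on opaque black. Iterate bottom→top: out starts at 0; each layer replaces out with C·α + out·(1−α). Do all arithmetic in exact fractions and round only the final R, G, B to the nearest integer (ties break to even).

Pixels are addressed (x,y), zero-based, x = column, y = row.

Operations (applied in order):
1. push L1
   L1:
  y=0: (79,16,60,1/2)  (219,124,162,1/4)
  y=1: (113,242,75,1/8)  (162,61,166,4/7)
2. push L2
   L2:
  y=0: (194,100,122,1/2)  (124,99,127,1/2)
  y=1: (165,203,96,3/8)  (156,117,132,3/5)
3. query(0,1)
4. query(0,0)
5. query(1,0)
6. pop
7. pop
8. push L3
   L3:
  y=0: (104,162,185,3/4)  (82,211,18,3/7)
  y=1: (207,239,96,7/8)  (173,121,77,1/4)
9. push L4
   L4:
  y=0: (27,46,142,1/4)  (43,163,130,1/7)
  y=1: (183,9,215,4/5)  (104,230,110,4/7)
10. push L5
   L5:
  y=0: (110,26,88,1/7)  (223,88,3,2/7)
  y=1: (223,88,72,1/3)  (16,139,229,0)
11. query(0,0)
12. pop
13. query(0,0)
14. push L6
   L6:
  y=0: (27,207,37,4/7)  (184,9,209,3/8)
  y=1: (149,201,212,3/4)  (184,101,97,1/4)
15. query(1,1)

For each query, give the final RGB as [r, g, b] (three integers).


(0,1) stack=L1,L2; from [0,0,0]:
L1 α=1/8: [113/8, 121/4, 75/8]
L2 α=3/8: [4525/64, 3041/32, 2679/64]
rounded: [71, 95, 42]

(0,0) stack=L1,L2; from [0,0,0]:
L1 α=1/2: [79/2, 8, 30]
L2 α=1/2: [467/4, 54, 76]
= [117, 54, 76]

(1,0) stack=L1,L2; from [0,0,0]:
+L1 (α=1/4) → [219/4, 31, 81/2]
+L2 (α=1/2) → [715/8, 65, 335/4]
rounded: [89, 65, 84]

(0,0) stack=L3,L4,L5; from [0,0,0]:
+L3 (α=3/4) → [78, 243/2, 555/4]
+L4 (α=1/4) → [261/4, 821/8, 2233/16]
+L5 (α=1/7) → [1003/14, 2567/28, 7403/56]
rounded: [72, 92, 132]

query (0,0) [L3,L4] — begin 0,0,0
L3 α=3/4: [78, 243/2, 555/4]
L4 α=1/4: [261/4, 821/8, 2233/16]
→ [65, 103, 140]

(1,1) stack=L3,L4,L6; from [0,0,0]:
after L3 α=1/4: [173/4, 121/4, 77/4]
after L4 α=4/7: [2183/28, 4043/28, 1991/28]
after L6 α=1/4: [11701/112, 14957/112, 8689/112]
rounded: [104, 134, 78]


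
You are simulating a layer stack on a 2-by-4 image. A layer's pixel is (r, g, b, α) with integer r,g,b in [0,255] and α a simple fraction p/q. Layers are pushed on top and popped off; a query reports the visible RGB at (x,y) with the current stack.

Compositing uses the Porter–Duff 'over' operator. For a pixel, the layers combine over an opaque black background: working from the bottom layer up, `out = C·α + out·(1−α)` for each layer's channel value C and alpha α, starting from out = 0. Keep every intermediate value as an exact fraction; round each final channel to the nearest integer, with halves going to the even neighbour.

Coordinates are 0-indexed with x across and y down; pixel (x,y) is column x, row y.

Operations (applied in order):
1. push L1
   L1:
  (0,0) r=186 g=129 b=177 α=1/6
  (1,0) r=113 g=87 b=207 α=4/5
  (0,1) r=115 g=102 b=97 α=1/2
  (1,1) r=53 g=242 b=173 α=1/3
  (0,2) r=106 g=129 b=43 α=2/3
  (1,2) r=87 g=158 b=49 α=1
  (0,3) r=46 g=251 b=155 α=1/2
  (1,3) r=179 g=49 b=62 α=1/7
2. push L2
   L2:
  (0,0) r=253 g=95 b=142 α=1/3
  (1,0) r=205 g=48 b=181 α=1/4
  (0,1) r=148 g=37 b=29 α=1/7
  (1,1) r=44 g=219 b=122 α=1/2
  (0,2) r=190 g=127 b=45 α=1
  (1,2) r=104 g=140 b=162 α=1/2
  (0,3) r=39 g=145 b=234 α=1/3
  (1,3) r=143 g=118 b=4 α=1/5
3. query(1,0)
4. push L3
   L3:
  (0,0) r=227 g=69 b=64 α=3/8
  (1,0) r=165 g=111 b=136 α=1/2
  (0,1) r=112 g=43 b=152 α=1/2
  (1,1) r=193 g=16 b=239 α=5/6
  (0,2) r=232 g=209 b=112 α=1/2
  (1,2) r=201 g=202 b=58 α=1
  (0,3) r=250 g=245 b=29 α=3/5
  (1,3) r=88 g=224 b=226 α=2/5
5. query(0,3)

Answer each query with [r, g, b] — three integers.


query (1,0) [L1,L2] — begin 0,0,0
after L1 α=4/5: [452/5, 348/5, 828/5]
after L2 α=1/4: [2381/20, 321/5, 3389/20]
rounded: [119, 64, 169]

query (0,3) [L1,L2,L3] — begin 0,0,0
after L1 α=1/2: [23, 251/2, 155/2]
after L2 α=1/3: [85/3, 132, 389/3]
after L3 α=3/5: [484/3, 999/5, 1039/15]
rounded: [161, 200, 69]


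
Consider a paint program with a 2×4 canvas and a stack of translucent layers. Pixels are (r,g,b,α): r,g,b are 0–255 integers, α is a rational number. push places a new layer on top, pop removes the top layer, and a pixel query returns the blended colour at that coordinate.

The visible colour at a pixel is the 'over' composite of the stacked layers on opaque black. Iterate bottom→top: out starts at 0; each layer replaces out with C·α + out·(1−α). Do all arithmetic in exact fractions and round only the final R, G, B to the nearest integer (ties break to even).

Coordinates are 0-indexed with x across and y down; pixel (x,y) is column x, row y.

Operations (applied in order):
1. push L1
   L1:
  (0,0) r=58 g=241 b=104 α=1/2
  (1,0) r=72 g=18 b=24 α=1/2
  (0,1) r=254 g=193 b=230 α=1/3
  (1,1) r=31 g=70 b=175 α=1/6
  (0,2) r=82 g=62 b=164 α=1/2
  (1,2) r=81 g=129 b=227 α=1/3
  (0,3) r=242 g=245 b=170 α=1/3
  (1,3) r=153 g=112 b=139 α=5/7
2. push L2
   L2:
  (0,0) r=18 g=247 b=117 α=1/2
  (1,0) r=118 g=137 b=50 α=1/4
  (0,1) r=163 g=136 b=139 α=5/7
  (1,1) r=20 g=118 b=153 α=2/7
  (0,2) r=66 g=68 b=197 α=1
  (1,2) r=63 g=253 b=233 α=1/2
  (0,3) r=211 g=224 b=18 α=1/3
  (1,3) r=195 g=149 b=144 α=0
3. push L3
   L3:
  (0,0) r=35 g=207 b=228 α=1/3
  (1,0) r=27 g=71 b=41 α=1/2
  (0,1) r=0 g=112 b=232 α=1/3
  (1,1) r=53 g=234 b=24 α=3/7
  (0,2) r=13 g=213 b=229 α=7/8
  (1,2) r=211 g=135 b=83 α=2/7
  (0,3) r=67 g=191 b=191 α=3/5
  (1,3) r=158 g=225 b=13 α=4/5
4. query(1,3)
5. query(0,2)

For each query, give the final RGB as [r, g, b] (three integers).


at x=1,y=3 over L1,L2,L3:
+L1 (α=5/7) → [765/7, 80, 695/7]
+L2 (α=0) → [765/7, 80, 695/7]
+L3 (α=4/5) → [5189/35, 196, 1059/35]
rounded: [148, 196, 30]

query (0,2) [L1,L2,L3] — begin 0,0,0
+L1 (α=1/2) → [41, 31, 82]
+L2 (α=1) → [66, 68, 197]
+L3 (α=7/8) → [157/8, 1559/8, 225]
→ [20, 195, 225]


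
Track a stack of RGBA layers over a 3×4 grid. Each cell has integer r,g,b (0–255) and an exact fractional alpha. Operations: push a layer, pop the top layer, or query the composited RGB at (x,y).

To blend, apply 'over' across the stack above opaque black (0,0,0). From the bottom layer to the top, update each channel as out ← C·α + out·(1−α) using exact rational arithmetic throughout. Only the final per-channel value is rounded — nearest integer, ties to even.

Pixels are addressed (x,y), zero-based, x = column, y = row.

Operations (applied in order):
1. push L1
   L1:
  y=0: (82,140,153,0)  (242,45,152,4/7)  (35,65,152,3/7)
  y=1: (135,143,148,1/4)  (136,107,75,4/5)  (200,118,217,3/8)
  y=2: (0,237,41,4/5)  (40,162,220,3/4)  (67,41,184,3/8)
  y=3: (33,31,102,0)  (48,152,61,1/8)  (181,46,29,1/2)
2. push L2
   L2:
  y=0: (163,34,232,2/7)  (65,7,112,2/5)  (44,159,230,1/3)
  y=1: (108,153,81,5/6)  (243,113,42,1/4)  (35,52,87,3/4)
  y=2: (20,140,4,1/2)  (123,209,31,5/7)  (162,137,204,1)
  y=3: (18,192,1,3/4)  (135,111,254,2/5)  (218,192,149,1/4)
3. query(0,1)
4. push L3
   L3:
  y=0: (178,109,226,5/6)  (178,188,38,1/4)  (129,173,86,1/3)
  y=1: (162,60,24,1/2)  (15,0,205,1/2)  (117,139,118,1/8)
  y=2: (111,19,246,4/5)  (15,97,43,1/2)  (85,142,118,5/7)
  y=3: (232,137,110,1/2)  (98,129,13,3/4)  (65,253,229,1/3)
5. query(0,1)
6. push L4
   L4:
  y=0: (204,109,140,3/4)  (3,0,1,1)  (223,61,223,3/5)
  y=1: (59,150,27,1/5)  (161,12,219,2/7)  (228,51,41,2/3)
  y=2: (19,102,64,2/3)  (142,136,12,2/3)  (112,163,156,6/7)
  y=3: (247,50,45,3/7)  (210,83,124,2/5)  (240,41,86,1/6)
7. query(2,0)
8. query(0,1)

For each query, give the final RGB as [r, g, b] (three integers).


query (0,1) [L1,L2] — begin 0,0,0
after L1 α=1/4: [135/4, 143/4, 37]
after L2 α=5/6: [765/8, 3203/24, 221/3]
→ [96, 133, 74]

at x=0,y=1 over L1,L2,L3:
after L1 α=1/4: [135/4, 143/4, 37]
after L2 α=5/6: [765/8, 3203/24, 221/3]
after L3 α=1/2: [2061/16, 4643/48, 293/6]
rounded: [129, 97, 49]

(2,0) stack=L1,L2,L3,L4; from [0,0,0]:
L1 α=3/7: [15, 195/7, 456/7]
L2 α=1/3: [74/3, 501/7, 2522/21]
L3 α=1/3: [535/9, 2213/21, 6850/63]
L4 α=3/5: [7091/45, 8269/105, 55847/315]
rounded: [158, 79, 177]

query (0,1) [L1,L2,L3,L4] — begin 0,0,0
+L1 (α=1/4) → [135/4, 143/4, 37]
+L2 (α=5/6) → [765/8, 3203/24, 221/3]
+L3 (α=1/2) → [2061/16, 4643/48, 293/6]
+L4 (α=1/5) → [2297/20, 6443/60, 667/15]
= [115, 107, 44]


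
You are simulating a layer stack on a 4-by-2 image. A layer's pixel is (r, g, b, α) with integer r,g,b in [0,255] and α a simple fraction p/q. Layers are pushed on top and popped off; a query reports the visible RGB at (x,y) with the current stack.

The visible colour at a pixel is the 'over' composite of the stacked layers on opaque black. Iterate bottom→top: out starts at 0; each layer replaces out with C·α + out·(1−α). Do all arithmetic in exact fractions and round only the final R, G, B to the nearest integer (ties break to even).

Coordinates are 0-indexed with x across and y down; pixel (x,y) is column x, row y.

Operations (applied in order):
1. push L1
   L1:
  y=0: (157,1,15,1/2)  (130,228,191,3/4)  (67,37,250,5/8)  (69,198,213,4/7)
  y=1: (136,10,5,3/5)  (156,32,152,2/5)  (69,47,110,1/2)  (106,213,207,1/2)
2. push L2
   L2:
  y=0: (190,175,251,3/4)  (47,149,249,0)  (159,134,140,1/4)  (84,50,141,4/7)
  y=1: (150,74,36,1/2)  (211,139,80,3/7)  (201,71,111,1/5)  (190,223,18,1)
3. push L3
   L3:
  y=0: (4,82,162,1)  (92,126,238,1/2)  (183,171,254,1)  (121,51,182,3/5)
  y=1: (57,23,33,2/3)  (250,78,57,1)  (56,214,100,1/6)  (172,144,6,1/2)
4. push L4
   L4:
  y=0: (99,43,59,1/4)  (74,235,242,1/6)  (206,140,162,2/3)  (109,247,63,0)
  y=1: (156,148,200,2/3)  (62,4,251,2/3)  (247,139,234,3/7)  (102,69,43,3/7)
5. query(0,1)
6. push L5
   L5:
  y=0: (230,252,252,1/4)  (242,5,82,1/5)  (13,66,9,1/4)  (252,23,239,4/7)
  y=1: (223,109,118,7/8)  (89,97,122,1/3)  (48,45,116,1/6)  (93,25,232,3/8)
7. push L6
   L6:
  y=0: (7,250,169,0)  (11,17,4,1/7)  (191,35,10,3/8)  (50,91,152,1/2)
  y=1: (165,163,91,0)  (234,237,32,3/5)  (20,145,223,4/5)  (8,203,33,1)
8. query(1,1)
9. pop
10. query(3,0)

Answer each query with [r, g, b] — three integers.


(0,1) stack=L1,L2,L3,L4; from [0,0,0]:
L1 α=3/5: [408/5, 6, 3]
L2 α=1/2: [579/5, 40, 39/2]
L3 α=2/3: [383/5, 86/3, 57/2]
L4 α=2/3: [1943/15, 974/9, 857/6]
→ [130, 108, 143]

(1,1) stack=L1,L2,L3,L4,L5,L6; from [0,0,0]:
L1 α=2/5: [312/5, 64/5, 304/5]
L2 α=3/7: [4413/35, 2341/35, 2416/35]
L3 α=1: [250, 78, 57]
L4 α=2/3: [374/3, 86/3, 559/3]
L5 α=1/3: [1015/9, 463/9, 1484/9]
L6 α=3/5: [8348/45, 1465/9, 3832/45]
= [186, 163, 85]

(3,0) stack=L1,L2,L3,L4,L5; from [0,0,0]:
+L1 (α=4/7) → [276/7, 792/7, 852/7]
+L2 (α=4/7) → [3180/49, 3776/49, 6504/49]
+L3 (α=3/5) → [24147/245, 15049/245, 39762/245]
+L4 (α=0) → [24147/245, 15049/245, 39762/245]
+L5 (α=4/7) → [319401/1715, 67687/1715, 353506/1715]
→ [186, 39, 206]


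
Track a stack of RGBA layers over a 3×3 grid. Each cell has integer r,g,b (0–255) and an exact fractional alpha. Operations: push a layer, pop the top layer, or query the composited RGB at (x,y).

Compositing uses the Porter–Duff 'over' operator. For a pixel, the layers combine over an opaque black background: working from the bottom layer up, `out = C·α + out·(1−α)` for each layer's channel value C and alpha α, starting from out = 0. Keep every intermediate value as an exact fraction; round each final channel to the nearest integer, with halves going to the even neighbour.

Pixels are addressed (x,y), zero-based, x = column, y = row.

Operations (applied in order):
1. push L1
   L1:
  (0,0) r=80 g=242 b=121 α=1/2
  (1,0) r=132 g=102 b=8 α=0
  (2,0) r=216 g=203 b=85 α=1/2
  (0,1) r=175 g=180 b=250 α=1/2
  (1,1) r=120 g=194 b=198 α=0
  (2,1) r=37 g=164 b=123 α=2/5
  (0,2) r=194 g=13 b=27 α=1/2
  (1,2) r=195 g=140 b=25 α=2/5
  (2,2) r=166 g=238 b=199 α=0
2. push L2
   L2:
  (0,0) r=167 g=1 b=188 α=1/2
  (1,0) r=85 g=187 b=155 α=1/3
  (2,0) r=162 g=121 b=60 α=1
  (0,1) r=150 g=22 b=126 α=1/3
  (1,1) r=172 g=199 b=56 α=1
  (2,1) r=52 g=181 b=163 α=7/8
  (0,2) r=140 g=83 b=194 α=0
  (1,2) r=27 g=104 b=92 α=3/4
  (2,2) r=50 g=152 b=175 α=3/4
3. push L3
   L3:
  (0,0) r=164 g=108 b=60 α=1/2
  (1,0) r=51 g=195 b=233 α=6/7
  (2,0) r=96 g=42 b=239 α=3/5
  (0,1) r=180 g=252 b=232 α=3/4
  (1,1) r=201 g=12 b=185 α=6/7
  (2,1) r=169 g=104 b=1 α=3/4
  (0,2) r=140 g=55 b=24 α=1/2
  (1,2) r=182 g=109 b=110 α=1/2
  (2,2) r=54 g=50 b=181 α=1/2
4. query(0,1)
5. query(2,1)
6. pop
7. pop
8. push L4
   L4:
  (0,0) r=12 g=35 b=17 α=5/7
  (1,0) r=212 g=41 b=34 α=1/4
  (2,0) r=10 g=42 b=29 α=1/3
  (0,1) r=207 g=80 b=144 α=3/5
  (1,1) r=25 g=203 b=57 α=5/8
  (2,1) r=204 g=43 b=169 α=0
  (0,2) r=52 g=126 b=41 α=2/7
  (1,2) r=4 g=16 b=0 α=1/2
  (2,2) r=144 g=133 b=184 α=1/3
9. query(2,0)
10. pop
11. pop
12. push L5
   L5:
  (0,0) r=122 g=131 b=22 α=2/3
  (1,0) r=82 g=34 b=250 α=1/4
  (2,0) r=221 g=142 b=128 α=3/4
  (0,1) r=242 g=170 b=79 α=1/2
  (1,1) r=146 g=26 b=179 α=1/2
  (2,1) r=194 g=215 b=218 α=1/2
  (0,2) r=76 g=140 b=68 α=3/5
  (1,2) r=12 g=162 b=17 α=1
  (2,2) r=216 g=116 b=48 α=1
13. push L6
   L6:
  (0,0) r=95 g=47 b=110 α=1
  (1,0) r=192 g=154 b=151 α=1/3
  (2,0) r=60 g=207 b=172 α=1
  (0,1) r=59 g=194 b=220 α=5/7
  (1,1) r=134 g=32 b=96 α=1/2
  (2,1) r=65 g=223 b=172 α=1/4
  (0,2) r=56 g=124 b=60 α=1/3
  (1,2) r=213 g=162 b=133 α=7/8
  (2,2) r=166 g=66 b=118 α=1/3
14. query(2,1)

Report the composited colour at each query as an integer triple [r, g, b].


(0,1) stack=L1,L2,L3; from [0,0,0]:
after L1 α=1/2: [175/2, 90, 125]
after L2 α=1/3: [325/3, 202/3, 376/3]
after L3 α=3/4: [1945/12, 1235/6, 616/3]
= [162, 206, 205]

at x=2,y=1 over L1,L2,L3:
L1 α=2/5: [74/5, 328/5, 246/5]
L2 α=7/8: [947/20, 6663/40, 5951/40]
L3 α=3/4: [11087/80, 19143/160, 6071/160]
= [139, 120, 38]

at x=2,y=0 over L1,L4:
after L1 α=1/2: [108, 203/2, 85/2]
after L4 α=1/3: [226/3, 245/3, 38]
rounded: [75, 82, 38]

(2,1) stack=L5,L6; from [0,0,0]:
L5 α=1/2: [97, 215/2, 109]
L6 α=1/4: [89, 1091/8, 499/4]
= [89, 136, 125]


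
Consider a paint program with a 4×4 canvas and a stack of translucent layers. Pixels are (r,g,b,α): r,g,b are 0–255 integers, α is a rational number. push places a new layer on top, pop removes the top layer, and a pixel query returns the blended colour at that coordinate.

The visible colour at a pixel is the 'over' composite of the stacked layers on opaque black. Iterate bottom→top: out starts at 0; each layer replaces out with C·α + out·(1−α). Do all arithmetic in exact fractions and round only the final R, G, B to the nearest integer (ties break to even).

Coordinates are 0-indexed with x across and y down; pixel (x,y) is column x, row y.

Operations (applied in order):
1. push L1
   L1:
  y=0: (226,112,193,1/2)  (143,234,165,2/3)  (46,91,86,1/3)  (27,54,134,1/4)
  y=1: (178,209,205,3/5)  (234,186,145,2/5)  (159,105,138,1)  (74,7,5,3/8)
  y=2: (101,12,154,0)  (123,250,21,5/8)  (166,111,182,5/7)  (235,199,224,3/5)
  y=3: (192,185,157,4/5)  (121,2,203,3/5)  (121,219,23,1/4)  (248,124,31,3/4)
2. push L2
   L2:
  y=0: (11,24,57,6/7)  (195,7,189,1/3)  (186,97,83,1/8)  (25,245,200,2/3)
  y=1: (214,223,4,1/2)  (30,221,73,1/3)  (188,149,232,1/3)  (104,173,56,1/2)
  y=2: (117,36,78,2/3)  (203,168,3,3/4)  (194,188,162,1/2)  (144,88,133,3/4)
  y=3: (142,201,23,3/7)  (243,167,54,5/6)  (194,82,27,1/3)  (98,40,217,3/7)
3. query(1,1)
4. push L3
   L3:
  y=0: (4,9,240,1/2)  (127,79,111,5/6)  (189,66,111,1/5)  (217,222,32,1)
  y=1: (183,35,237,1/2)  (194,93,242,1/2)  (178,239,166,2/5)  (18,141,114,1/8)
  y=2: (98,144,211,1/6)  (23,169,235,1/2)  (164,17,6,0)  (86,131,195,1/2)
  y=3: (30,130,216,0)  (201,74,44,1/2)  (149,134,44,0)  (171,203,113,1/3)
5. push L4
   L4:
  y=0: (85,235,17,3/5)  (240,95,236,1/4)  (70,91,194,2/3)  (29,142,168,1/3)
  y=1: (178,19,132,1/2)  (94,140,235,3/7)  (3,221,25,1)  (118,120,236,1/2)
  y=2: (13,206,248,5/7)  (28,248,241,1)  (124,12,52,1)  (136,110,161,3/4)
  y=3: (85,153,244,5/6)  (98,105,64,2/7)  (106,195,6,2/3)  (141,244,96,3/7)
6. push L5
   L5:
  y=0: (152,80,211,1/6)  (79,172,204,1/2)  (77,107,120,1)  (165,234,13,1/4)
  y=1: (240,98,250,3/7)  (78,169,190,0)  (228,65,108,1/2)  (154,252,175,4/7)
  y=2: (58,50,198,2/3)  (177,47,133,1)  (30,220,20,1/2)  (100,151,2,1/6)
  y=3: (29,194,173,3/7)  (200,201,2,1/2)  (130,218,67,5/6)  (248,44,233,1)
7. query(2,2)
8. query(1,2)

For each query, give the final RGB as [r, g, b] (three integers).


at x=1,y=1 over L1,L2:
L1 α=2/5: [468/5, 372/5, 58]
L2 α=1/3: [362/5, 1849/15, 63]
→ [72, 123, 63]

(2,2) stack=L1,L2,L3,L4,L5; from [0,0,0]:
+L1 (α=5/7) → [830/7, 555/7, 130]
+L2 (α=1/2) → [1094/7, 1871/14, 146]
+L3 (α=0) → [1094/7, 1871/14, 146]
+L4 (α=1) → [124, 12, 52]
+L5 (α=1/2) → [77, 116, 36]
= [77, 116, 36]

at x=1,y=2 over L1,L2,L3,L4,L5:
L1 α=5/8: [615/8, 625/4, 105/8]
L2 α=3/4: [5487/32, 2641/16, 177/32]
L3 α=1/2: [6223/64, 5345/32, 7697/64]
L4 α=1: [28, 248, 241]
L5 α=1: [177, 47, 133]
→ [177, 47, 133]


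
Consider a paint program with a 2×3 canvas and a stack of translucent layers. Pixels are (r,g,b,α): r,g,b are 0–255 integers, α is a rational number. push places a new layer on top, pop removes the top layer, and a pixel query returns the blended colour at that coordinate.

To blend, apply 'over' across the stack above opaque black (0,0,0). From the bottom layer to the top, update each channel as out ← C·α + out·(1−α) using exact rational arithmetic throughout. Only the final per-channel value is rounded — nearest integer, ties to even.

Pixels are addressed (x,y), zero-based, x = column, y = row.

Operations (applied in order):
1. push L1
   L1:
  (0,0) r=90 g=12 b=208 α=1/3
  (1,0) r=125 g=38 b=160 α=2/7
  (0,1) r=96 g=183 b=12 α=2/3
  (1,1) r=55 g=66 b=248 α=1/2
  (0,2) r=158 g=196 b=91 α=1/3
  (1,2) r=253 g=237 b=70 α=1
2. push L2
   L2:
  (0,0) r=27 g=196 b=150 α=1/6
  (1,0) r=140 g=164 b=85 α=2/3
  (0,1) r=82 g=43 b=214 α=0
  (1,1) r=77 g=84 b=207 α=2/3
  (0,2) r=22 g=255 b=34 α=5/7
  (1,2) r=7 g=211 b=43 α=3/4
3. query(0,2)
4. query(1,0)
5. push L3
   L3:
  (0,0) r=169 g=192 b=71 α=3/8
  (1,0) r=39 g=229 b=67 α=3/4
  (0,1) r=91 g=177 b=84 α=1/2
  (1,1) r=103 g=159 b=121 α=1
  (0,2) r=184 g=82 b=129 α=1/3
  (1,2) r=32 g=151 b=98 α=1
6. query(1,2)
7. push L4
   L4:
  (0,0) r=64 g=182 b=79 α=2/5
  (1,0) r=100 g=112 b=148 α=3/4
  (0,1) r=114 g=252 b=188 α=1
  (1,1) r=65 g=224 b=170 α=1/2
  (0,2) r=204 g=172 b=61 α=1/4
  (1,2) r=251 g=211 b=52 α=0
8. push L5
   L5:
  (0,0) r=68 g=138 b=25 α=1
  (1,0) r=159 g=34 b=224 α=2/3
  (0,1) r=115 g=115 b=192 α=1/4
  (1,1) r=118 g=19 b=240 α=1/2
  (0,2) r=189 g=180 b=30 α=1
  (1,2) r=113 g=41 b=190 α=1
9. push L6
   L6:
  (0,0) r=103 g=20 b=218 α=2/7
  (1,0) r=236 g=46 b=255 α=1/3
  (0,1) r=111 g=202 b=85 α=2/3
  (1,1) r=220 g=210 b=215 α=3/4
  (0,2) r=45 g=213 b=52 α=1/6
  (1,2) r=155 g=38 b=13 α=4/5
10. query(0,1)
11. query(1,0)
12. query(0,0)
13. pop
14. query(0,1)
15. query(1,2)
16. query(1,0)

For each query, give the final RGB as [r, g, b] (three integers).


(0,2) stack=L1,L2; from [0,0,0]:
+L1 (α=1/3) → [158/3, 196/3, 91/3]
+L2 (α=5/7) → [646/21, 4217/21, 692/21]
→ [31, 201, 33]

at x=1,y=0 over L1,L2:
+L1 (α=2/7) → [250/7, 76/7, 320/7]
+L2 (α=2/3) → [2210/21, 2372/21, 1510/21]
→ [105, 113, 72]

query (1,2) [L1,L2,L3] — begin 0,0,0
L1 α=1: [253, 237, 70]
L2 α=3/4: [137/2, 435/2, 199/4]
L3 α=1: [32, 151, 98]
→ [32, 151, 98]

at x=0,y=1 over L1,L2,L3,L4,L5,L6:
+L1 (α=2/3) → [64, 122, 8]
+L2 (α=0) → [64, 122, 8]
+L3 (α=1/2) → [155/2, 299/2, 46]
+L4 (α=1) → [114, 252, 188]
+L5 (α=1/4) → [457/4, 871/4, 189]
+L6 (α=2/3) → [1345/12, 829/4, 359/3]
rounded: [112, 207, 120]

(1,0) stack=L1,L2,L3,L4,L5,L6; from [0,0,0]:
+L1 (α=2/7) → [250/7, 76/7, 320/7]
+L2 (α=2/3) → [2210/21, 2372/21, 1510/21]
+L3 (α=3/4) → [4667/84, 16799/84, 5731/84]
+L4 (α=3/4) → [29867/336, 45023/336, 43027/336]
+L5 (α=2/3) → [136715/1008, 67871/1008, 193555/1008]
+L6 (α=1/3) → [255659/1512, 91055/1512, 322075/1512]
rounded: [169, 60, 213]

query (0,0) [L1,L2,L3,L4,L5,L6] — begin 0,0,0
after L1 α=1/3: [30, 4, 208/3]
after L2 α=1/6: [59/2, 36, 745/9]
after L3 α=3/8: [1309/16, 189/2, 2821/36]
after L4 α=2/5: [1195/16, 259/2, 4717/60]
after L5 α=1: [68, 138, 25]
after L6 α=2/7: [78, 730/7, 561/7]
rounded: [78, 104, 80]

query (0,1) [L1,L2,L3,L4,L5] — begin 0,0,0
L1 α=2/3: [64, 122, 8]
L2 α=0: [64, 122, 8]
L3 α=1/2: [155/2, 299/2, 46]
L4 α=1: [114, 252, 188]
L5 α=1/4: [457/4, 871/4, 189]
→ [114, 218, 189]

at x=1,y=2 over L1,L2,L3,L4,L5:
L1 α=1: [253, 237, 70]
L2 α=3/4: [137/2, 435/2, 199/4]
L3 α=1: [32, 151, 98]
L4 α=0: [32, 151, 98]
L5 α=1: [113, 41, 190]
→ [113, 41, 190]

query (1,0) [L1,L2,L3,L4,L5] — begin 0,0,0
L1 α=2/7: [250/7, 76/7, 320/7]
L2 α=2/3: [2210/21, 2372/21, 1510/21]
L3 α=3/4: [4667/84, 16799/84, 5731/84]
L4 α=3/4: [29867/336, 45023/336, 43027/336]
L5 α=2/3: [136715/1008, 67871/1008, 193555/1008]
rounded: [136, 67, 192]


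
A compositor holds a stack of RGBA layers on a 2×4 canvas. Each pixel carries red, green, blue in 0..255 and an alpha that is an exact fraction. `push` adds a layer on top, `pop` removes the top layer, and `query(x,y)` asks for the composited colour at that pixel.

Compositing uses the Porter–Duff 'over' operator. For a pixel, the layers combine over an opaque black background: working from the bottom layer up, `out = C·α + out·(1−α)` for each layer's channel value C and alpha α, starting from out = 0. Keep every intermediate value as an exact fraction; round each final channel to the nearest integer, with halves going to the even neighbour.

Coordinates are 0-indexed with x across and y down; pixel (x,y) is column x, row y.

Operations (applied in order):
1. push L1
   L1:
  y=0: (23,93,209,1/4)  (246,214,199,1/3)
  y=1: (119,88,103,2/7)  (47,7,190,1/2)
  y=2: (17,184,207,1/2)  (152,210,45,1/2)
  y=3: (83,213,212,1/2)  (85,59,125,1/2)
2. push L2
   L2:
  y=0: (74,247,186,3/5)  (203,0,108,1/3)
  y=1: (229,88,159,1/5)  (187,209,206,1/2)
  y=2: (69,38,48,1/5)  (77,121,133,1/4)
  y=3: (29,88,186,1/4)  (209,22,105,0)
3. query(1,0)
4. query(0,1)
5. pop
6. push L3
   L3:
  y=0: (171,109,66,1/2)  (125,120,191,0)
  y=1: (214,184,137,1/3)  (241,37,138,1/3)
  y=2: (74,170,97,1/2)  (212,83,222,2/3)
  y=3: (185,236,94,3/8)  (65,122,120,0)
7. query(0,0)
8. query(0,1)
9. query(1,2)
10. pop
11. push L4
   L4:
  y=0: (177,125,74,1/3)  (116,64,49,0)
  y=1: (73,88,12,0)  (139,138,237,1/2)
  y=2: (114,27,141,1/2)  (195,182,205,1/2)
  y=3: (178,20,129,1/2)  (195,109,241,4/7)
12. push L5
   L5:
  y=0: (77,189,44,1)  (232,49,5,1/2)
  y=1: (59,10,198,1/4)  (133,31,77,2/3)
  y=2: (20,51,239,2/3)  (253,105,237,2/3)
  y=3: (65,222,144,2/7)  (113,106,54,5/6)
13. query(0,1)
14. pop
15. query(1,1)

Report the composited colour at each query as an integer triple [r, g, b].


at x=1,y=0 over L1,L2:
L1 α=1/3: [82, 214/3, 199/3]
L2 α=1/3: [367/3, 428/9, 722/9]
= [122, 48, 80]

(0,1) stack=L1,L2; from [0,0,0]:
after L1 α=2/7: [34, 176/7, 206/7]
after L2 α=1/5: [73, 264/7, 1937/35]
→ [73, 38, 55]

at x=0,y=0 over L1,L3:
after L1 α=1/4: [23/4, 93/4, 209/4]
after L3 α=1/2: [707/8, 529/8, 473/8]
→ [88, 66, 59]

at x=0,y=1 over L1,L3:
+L1 (α=2/7) → [34, 176/7, 206/7]
+L3 (α=1/3) → [94, 1640/21, 457/7]
→ [94, 78, 65]

(1,2) stack=L1,L3; from [0,0,0]:
L1 α=1/2: [76, 105, 45/2]
L3 α=2/3: [500/3, 271/3, 311/2]
rounded: [167, 90, 156]

query (0,1) [L1,L4,L5] — begin 0,0,0
L1 α=2/7: [34, 176/7, 206/7]
L4 α=0: [34, 176/7, 206/7]
L5 α=1/4: [161/4, 299/14, 501/7]
→ [40, 21, 72]

query (1,1) [L1,L4] — begin 0,0,0
+L1 (α=1/2) → [47/2, 7/2, 95]
+L4 (α=1/2) → [325/4, 283/4, 166]
rounded: [81, 71, 166]


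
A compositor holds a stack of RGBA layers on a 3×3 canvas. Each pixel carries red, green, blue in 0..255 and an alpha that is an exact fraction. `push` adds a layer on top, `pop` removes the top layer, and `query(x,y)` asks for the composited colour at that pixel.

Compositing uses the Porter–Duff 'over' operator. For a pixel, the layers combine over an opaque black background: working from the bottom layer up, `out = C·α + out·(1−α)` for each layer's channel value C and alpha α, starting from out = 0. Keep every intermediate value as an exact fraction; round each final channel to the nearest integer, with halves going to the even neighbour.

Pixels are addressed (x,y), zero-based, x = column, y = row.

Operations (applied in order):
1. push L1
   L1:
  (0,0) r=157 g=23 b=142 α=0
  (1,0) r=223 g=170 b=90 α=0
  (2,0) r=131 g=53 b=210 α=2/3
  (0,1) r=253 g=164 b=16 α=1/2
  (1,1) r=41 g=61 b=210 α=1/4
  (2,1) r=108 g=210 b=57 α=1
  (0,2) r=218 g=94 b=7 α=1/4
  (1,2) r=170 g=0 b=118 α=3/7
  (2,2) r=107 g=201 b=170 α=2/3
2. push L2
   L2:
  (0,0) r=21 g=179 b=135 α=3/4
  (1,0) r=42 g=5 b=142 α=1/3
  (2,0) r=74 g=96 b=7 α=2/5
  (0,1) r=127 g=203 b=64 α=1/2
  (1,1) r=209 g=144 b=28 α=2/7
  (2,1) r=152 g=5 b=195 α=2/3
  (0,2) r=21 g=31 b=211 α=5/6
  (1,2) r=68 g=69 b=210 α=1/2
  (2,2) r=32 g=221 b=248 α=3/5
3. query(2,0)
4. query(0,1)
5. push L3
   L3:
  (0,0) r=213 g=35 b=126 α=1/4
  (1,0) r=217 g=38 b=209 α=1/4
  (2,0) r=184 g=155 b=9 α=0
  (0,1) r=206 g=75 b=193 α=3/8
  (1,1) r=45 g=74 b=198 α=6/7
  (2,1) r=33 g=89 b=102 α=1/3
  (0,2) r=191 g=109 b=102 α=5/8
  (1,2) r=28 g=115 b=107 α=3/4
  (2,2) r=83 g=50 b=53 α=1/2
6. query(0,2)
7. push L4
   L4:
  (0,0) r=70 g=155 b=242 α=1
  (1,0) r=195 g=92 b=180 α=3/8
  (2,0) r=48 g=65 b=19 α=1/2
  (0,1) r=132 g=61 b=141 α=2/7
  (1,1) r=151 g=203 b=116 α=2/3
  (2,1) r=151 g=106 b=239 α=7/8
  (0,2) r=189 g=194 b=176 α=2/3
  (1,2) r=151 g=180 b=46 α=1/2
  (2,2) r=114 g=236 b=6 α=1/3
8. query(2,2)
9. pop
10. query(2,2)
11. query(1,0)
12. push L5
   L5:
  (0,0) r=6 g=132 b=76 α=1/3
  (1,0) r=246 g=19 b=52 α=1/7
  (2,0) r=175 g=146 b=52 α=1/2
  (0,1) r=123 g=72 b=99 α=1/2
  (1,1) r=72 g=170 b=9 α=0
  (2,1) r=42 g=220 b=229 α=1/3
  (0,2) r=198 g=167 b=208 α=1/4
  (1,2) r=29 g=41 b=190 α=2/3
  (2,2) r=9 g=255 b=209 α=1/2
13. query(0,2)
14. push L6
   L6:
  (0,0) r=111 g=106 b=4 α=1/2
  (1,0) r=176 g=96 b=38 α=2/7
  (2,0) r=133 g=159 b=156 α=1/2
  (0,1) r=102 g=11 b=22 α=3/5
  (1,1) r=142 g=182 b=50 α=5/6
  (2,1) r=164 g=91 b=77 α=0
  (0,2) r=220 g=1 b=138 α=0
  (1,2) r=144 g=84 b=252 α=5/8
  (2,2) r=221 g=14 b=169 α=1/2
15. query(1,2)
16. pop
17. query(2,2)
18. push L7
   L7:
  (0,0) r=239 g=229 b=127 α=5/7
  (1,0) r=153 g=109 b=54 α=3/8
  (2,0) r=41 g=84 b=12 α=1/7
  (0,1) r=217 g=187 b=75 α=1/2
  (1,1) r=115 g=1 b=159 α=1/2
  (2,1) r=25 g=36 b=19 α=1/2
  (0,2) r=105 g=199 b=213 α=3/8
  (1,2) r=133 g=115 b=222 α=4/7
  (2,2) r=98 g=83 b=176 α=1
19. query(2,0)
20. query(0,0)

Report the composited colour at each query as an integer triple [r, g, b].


query (2,0) [L1,L2] — begin 0,0,0
after L1 α=2/3: [262/3, 106/3, 140]
after L2 α=2/5: [82, 298/5, 434/5]
→ [82, 60, 87]

at x=0,y=1 over L1,L2:
after L1 α=1/2: [253/2, 82, 8]
after L2 α=1/2: [507/4, 285/2, 36]
= [127, 142, 36]

query (0,2) [L1,L2,L3] — begin 0,0,0
+L1 (α=1/4) → [109/2, 47/2, 7/4]
+L2 (α=5/6) → [319/12, 119/4, 1409/8]
+L3 (α=5/8) → [4139/32, 2537/32, 8307/64]
rounded: [129, 79, 130]

(2,2) stack=L1,L2,L3,L4; from [0,0,0]:
after L1 α=2/3: [214/3, 134, 340/3]
after L2 α=3/5: [716/15, 931/5, 2912/15]
after L3 α=1/2: [1961/30, 1181/10, 3707/30]
after L4 α=1/3: [3671/45, 787/5, 3797/45]
→ [82, 157, 84]

query (2,2) [L1,L2,L3] — begin 0,0,0
after L1 α=2/3: [214/3, 134, 340/3]
after L2 α=3/5: [716/15, 931/5, 2912/15]
after L3 α=1/2: [1961/30, 1181/10, 3707/30]
= [65, 118, 124]

(1,0) stack=L1,L2,L3; from [0,0,0]:
L1 α=0: [0, 0, 0]
L2 α=1/3: [14, 5/3, 142/3]
L3 α=1/4: [259/4, 43/4, 351/4]
→ [65, 11, 88]

at x=0,y=2 over L1,L2,L3,L5:
after L1 α=1/4: [109/2, 47/2, 7/4]
after L2 α=5/6: [319/12, 119/4, 1409/8]
after L3 α=5/8: [4139/32, 2537/32, 8307/64]
after L5 α=1/4: [18753/128, 12955/128, 38233/256]
= [147, 101, 149]

at x=1,y=2 over L1,L2,L3,L5,L6:
after L1 α=3/7: [510/7, 0, 354/7]
after L2 α=1/2: [493/7, 69/2, 912/7]
after L3 α=3/4: [1081/28, 759/8, 3159/28]
after L5 α=2/3: [2705/84, 1415/24, 13799/84]
after L6 α=5/8: [22865/224, 4775/64, 49079/224]
→ [102, 75, 219]

query (2,2) [L1,L2,L3,L5] — begin 0,0,0
after L1 α=2/3: [214/3, 134, 340/3]
after L2 α=3/5: [716/15, 931/5, 2912/15]
after L3 α=1/2: [1961/30, 1181/10, 3707/30]
after L5 α=1/2: [2231/60, 3731/20, 9977/60]
rounded: [37, 187, 166]

query (2,0) [L1,L2,L3,L5,L7] — begin 0,0,0
L1 α=2/3: [262/3, 106/3, 140]
L2 α=2/5: [82, 298/5, 434/5]
L3 α=0: [82, 298/5, 434/5]
L5 α=1/2: [257/2, 514/5, 347/5]
L7 α=1/7: [116, 3504/35, 306/5]
rounded: [116, 100, 61]

query (0,0) [L1,L2,L3,L5,L7] — begin 0,0,0
+L1 (α=0) → [0, 0, 0]
+L2 (α=3/4) → [63/4, 537/4, 405/4]
+L3 (α=1/4) → [1041/16, 1751/16, 1719/16]
+L5 (α=1/3) → [363/8, 2807/24, 2327/24]
+L7 (α=5/7) → [5143/28, 16547/84, 1421/12]
rounded: [184, 197, 118]


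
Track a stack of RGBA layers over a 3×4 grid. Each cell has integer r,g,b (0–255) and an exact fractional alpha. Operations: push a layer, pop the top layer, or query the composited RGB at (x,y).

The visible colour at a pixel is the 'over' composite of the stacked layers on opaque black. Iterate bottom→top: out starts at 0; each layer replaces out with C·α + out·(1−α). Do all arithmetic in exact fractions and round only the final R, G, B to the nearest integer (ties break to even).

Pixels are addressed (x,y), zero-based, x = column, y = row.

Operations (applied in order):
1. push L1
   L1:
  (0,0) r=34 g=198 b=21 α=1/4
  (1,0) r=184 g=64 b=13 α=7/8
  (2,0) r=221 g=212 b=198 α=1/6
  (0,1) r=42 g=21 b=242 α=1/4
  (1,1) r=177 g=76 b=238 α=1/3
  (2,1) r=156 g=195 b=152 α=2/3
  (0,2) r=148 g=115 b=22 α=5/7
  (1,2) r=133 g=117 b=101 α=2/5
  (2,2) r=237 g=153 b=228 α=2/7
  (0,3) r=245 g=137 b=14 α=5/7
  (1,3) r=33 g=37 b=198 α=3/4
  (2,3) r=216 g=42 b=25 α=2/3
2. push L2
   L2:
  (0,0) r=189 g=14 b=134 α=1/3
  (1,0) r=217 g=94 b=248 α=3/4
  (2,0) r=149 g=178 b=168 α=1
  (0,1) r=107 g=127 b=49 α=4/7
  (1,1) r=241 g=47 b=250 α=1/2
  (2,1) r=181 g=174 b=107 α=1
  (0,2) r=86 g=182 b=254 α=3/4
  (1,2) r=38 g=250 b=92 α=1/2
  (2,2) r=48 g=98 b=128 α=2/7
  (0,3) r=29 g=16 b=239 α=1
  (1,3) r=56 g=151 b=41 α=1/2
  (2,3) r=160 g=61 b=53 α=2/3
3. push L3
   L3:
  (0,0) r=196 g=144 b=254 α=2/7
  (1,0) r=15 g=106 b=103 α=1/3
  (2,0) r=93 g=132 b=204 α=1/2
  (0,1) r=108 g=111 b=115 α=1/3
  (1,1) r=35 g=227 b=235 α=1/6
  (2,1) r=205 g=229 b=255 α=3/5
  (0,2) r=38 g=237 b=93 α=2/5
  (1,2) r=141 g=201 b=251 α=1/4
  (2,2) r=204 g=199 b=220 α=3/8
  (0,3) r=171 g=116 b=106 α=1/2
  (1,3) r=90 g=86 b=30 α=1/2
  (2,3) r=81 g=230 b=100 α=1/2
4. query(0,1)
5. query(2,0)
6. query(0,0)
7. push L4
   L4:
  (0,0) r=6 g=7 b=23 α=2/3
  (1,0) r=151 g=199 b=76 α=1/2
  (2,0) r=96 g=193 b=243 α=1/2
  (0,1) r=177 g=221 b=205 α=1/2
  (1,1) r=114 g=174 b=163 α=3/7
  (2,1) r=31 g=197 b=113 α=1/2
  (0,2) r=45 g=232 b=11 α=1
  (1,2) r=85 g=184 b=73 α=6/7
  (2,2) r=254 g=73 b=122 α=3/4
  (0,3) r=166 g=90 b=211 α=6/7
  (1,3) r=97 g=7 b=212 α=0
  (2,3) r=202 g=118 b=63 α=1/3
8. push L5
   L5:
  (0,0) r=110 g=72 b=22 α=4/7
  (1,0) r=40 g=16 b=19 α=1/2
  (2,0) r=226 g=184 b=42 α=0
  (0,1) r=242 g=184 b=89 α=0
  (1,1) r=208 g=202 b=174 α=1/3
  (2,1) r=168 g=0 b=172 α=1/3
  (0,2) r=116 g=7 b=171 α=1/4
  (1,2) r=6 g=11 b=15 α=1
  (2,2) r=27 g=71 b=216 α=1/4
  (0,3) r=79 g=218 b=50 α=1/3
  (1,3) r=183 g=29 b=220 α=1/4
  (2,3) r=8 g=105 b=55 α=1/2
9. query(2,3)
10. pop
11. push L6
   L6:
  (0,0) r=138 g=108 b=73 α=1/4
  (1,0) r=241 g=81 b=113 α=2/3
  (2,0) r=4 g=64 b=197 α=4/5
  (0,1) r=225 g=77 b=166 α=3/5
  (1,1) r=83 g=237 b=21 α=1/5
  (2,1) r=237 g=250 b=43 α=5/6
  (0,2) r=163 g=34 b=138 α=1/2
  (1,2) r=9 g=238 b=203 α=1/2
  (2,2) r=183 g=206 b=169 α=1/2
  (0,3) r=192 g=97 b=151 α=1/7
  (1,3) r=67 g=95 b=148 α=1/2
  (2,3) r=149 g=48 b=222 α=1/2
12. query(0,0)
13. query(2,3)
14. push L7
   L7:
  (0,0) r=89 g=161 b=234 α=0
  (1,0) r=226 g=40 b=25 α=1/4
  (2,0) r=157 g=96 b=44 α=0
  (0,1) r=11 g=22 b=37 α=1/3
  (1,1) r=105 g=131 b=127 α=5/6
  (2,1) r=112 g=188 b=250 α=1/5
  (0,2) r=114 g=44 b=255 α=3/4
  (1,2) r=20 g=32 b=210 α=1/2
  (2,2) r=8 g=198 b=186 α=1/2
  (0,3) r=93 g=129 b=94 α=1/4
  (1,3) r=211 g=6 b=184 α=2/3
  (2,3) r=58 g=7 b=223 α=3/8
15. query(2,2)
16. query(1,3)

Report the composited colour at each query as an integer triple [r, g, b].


at x=0,y=1 over L1,L2,L3:
+L1 (α=1/4) → [21/2, 21/4, 121/2]
+L2 (α=4/7) → [919/14, 2095/28, 755/14]
+L3 (α=1/3) → [1675/21, 3649/42, 520/7]
= [80, 87, 74]

(2,0) stack=L1,L2,L3; from [0,0,0]:
+L1 (α=1/6) → [221/6, 106/3, 33]
+L2 (α=1) → [149, 178, 168]
+L3 (α=1/2) → [121, 155, 186]
→ [121, 155, 186]

at x=0,y=0 over L1,L2,L3:
L1 α=1/4: [17/2, 99/2, 21/4]
L2 α=1/3: [206/3, 113/3, 289/6]
L3 α=2/7: [2206/21, 1429/21, 4493/42]
→ [105, 68, 107]

at x=2,y=3 over L1,L2,L3,L4,L5:
after L1 α=2/3: [144, 28, 50/3]
after L2 α=2/3: [464/3, 50, 368/9]
after L3 α=1/2: [707/6, 140, 634/9]
after L4 α=1/3: [1313/9, 398/3, 1835/27]
after L5 α=1/2: [1385/18, 713/6, 1660/27]
= [77, 119, 61]

at x=0,y=0 over L1,L2,L3,L4,L6:
L1 α=1/4: [17/2, 99/2, 21/4]
L2 α=1/3: [206/3, 113/3, 289/6]
L3 α=2/7: [2206/21, 1429/21, 4493/42]
L4 α=2/3: [2458/63, 1723/63, 6425/126]
L6 α=1/4: [1339/21, 3991/84, 9491/168]
→ [64, 48, 56]

(2,3) stack=L1,L2,L3,L4,L6; from [0,0,0]:
+L1 (α=2/3) → [144, 28, 50/3]
+L2 (α=2/3) → [464/3, 50, 368/9]
+L3 (α=1/2) → [707/6, 140, 634/9]
+L4 (α=1/3) → [1313/9, 398/3, 1835/27]
+L6 (α=1/2) → [1327/9, 271/3, 7829/54]
= [147, 90, 145]

at x=2,y=2 over L1,L2,L3,L4,L6,L7:
L1 α=2/7: [474/7, 306/7, 456/7]
L2 α=2/7: [3042/49, 2902/49, 4072/49]
L3 α=3/8: [22599/196, 43763/392, 13175/98]
L4 α=3/4: [171951/784, 129611/1568, 49043/392]
L6 α=1/2: [315423/1568, 452619/3136, 115291/784]
L7 α=1/2: [327967/3136, 1073547/6272, 261115/1568]
= [105, 171, 167]

at x=1,y=3 over L1,L2,L3,L4,L6,L7:
+L1 (α=3/4) → [99/4, 111/4, 297/2]
+L2 (α=1/2) → [323/8, 715/8, 379/4]
+L3 (α=1/2) → [1043/16, 1403/16, 499/8]
+L4 (α=0) → [1043/16, 1403/16, 499/8]
+L6 (α=1/2) → [2115/32, 2923/32, 1683/16]
+L7 (α=2/3) → [15619/96, 3307/96, 7571/48]
→ [163, 34, 158]
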